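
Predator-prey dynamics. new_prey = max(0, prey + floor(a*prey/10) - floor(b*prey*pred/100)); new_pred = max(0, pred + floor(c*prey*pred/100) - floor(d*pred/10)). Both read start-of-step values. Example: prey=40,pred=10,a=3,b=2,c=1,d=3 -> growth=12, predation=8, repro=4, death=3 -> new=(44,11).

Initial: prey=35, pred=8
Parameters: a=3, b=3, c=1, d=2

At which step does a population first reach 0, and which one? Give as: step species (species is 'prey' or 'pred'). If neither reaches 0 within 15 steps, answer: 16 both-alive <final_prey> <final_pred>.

Step 1: prey: 35+10-8=37; pred: 8+2-1=9
Step 2: prey: 37+11-9=39; pred: 9+3-1=11
Step 3: prey: 39+11-12=38; pred: 11+4-2=13
Step 4: prey: 38+11-14=35; pred: 13+4-2=15
Step 5: prey: 35+10-15=30; pred: 15+5-3=17
Step 6: prey: 30+9-15=24; pred: 17+5-3=19
Step 7: prey: 24+7-13=18; pred: 19+4-3=20
Step 8: prey: 18+5-10=13; pred: 20+3-4=19
Step 9: prey: 13+3-7=9; pred: 19+2-3=18
Step 10: prey: 9+2-4=7; pred: 18+1-3=16
Step 11: prey: 7+2-3=6; pred: 16+1-3=14
Step 12: prey: 6+1-2=5; pred: 14+0-2=12
Step 13: prey: 5+1-1=5; pred: 12+0-2=10
Step 14: prey: 5+1-1=5; pred: 10+0-2=8
Step 15: prey: 5+1-1=5; pred: 8+0-1=7
No extinction within 15 steps

Answer: 16 both-alive 5 7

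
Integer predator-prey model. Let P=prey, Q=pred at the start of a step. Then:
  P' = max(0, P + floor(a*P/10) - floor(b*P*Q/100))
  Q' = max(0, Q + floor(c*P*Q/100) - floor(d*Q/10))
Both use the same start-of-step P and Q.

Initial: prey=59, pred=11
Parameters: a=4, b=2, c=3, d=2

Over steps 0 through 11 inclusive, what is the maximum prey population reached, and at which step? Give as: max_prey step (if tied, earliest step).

Answer: 70 1

Derivation:
Step 1: prey: 59+23-12=70; pred: 11+19-2=28
Step 2: prey: 70+28-39=59; pred: 28+58-5=81
Step 3: prey: 59+23-95=0; pred: 81+143-16=208
Step 4: prey: 0+0-0=0; pred: 208+0-41=167
Step 5: prey: 0+0-0=0; pred: 167+0-33=134
Step 6: prey: 0+0-0=0; pred: 134+0-26=108
Step 7: prey: 0+0-0=0; pred: 108+0-21=87
Step 8: prey: 0+0-0=0; pred: 87+0-17=70
Step 9: prey: 0+0-0=0; pred: 70+0-14=56
Step 10: prey: 0+0-0=0; pred: 56+0-11=45
Step 11: prey: 0+0-0=0; pred: 45+0-9=36
Max prey = 70 at step 1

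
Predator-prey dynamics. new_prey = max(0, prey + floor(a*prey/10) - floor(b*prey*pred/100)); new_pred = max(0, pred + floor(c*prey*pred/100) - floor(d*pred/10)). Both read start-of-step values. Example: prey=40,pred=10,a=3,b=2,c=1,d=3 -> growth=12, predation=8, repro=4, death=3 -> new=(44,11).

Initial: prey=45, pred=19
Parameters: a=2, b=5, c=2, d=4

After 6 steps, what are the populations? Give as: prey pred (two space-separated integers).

Answer: 0 4

Derivation:
Step 1: prey: 45+9-42=12; pred: 19+17-7=29
Step 2: prey: 12+2-17=0; pred: 29+6-11=24
Step 3: prey: 0+0-0=0; pred: 24+0-9=15
Step 4: prey: 0+0-0=0; pred: 15+0-6=9
Step 5: prey: 0+0-0=0; pred: 9+0-3=6
Step 6: prey: 0+0-0=0; pred: 6+0-2=4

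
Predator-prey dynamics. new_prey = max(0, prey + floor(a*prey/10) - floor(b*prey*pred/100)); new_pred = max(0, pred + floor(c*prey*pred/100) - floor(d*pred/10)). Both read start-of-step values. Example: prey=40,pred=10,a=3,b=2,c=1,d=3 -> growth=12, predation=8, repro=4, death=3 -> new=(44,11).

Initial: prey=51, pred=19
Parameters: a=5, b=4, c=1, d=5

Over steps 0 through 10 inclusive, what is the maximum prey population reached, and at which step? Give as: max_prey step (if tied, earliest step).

Step 1: prey: 51+25-38=38; pred: 19+9-9=19
Step 2: prey: 38+19-28=29; pred: 19+7-9=17
Step 3: prey: 29+14-19=24; pred: 17+4-8=13
Step 4: prey: 24+12-12=24; pred: 13+3-6=10
Step 5: prey: 24+12-9=27; pred: 10+2-5=7
Step 6: prey: 27+13-7=33; pred: 7+1-3=5
Step 7: prey: 33+16-6=43; pred: 5+1-2=4
Step 8: prey: 43+21-6=58; pred: 4+1-2=3
Step 9: prey: 58+29-6=81; pred: 3+1-1=3
Step 10: prey: 81+40-9=112; pred: 3+2-1=4
Max prey = 112 at step 10

Answer: 112 10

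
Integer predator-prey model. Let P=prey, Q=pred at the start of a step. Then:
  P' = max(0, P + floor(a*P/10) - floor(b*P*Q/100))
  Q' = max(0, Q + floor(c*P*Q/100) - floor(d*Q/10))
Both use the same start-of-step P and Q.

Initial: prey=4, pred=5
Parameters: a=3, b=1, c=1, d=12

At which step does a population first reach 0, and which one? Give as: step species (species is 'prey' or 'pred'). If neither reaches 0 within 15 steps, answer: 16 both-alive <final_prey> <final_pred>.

Step 1: prey: 4+1-0=5; pred: 5+0-6=0
First extinction: pred at step 1

Answer: 1 pred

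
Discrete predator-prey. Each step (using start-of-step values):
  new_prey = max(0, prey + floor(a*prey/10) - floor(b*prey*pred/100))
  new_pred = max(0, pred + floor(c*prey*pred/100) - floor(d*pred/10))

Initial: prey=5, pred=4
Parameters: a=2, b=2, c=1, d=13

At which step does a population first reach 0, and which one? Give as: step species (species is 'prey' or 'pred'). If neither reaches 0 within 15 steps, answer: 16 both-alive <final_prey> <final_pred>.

Step 1: prey: 5+1-0=6; pred: 4+0-5=0
First extinction: pred at step 1

Answer: 1 pred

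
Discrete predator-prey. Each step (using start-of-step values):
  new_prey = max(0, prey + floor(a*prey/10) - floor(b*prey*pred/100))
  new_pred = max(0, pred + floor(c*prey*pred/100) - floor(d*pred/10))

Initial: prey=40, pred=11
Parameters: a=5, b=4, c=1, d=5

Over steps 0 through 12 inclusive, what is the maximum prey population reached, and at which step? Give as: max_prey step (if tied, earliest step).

Step 1: prey: 40+20-17=43; pred: 11+4-5=10
Step 2: prey: 43+21-17=47; pred: 10+4-5=9
Step 3: prey: 47+23-16=54; pred: 9+4-4=9
Step 4: prey: 54+27-19=62; pred: 9+4-4=9
Step 5: prey: 62+31-22=71; pred: 9+5-4=10
Step 6: prey: 71+35-28=78; pred: 10+7-5=12
Step 7: prey: 78+39-37=80; pred: 12+9-6=15
Step 8: prey: 80+40-48=72; pred: 15+12-7=20
Step 9: prey: 72+36-57=51; pred: 20+14-10=24
Step 10: prey: 51+25-48=28; pred: 24+12-12=24
Step 11: prey: 28+14-26=16; pred: 24+6-12=18
Step 12: prey: 16+8-11=13; pred: 18+2-9=11
Max prey = 80 at step 7

Answer: 80 7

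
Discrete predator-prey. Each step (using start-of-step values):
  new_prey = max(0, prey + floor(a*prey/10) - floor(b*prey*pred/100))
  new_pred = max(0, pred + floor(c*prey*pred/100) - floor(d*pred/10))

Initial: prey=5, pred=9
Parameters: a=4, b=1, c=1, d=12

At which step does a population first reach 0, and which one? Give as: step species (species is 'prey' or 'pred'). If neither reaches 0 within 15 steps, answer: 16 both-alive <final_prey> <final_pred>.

Step 1: prey: 5+2-0=7; pred: 9+0-10=0
First extinction: pred at step 1

Answer: 1 pred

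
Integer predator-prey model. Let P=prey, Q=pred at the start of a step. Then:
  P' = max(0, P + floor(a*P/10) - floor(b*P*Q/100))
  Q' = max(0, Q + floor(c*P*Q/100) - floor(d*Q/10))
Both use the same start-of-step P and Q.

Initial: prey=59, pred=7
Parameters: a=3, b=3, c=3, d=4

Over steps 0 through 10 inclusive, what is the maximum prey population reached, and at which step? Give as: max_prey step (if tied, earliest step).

Answer: 64 1

Derivation:
Step 1: prey: 59+17-12=64; pred: 7+12-2=17
Step 2: prey: 64+19-32=51; pred: 17+32-6=43
Step 3: prey: 51+15-65=1; pred: 43+65-17=91
Step 4: prey: 1+0-2=0; pred: 91+2-36=57
Step 5: prey: 0+0-0=0; pred: 57+0-22=35
Step 6: prey: 0+0-0=0; pred: 35+0-14=21
Step 7: prey: 0+0-0=0; pred: 21+0-8=13
Step 8: prey: 0+0-0=0; pred: 13+0-5=8
Step 9: prey: 0+0-0=0; pred: 8+0-3=5
Step 10: prey: 0+0-0=0; pred: 5+0-2=3
Max prey = 64 at step 1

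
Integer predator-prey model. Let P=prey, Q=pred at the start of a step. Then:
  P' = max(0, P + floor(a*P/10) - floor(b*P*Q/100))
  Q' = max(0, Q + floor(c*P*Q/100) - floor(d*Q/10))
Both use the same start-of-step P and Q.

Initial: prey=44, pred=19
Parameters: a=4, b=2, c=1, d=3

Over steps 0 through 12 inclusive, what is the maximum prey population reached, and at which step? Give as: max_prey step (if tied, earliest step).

Answer: 45 1

Derivation:
Step 1: prey: 44+17-16=45; pred: 19+8-5=22
Step 2: prey: 45+18-19=44; pred: 22+9-6=25
Step 3: prey: 44+17-22=39; pred: 25+11-7=29
Step 4: prey: 39+15-22=32; pred: 29+11-8=32
Step 5: prey: 32+12-20=24; pred: 32+10-9=33
Step 6: prey: 24+9-15=18; pred: 33+7-9=31
Step 7: prey: 18+7-11=14; pred: 31+5-9=27
Step 8: prey: 14+5-7=12; pred: 27+3-8=22
Step 9: prey: 12+4-5=11; pred: 22+2-6=18
Step 10: prey: 11+4-3=12; pred: 18+1-5=14
Step 11: prey: 12+4-3=13; pred: 14+1-4=11
Step 12: prey: 13+5-2=16; pred: 11+1-3=9
Max prey = 45 at step 1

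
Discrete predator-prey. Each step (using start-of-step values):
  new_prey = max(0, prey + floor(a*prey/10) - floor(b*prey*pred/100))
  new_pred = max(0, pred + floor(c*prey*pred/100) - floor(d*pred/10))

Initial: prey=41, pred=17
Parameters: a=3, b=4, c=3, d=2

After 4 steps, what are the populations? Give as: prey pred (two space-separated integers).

Step 1: prey: 41+12-27=26; pred: 17+20-3=34
Step 2: prey: 26+7-35=0; pred: 34+26-6=54
Step 3: prey: 0+0-0=0; pred: 54+0-10=44
Step 4: prey: 0+0-0=0; pred: 44+0-8=36

Answer: 0 36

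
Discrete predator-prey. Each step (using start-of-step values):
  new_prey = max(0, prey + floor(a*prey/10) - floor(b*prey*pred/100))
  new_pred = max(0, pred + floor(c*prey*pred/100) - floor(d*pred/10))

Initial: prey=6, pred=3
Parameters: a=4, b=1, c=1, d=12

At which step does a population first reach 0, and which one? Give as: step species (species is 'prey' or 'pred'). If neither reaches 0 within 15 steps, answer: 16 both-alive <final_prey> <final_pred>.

Answer: 1 pred

Derivation:
Step 1: prey: 6+2-0=8; pred: 3+0-3=0
First extinction: pred at step 1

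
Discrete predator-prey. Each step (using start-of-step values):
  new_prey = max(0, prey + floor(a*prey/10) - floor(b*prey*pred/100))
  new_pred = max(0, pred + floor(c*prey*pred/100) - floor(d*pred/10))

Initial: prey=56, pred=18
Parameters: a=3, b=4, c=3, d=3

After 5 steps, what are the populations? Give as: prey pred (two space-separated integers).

Step 1: prey: 56+16-40=32; pred: 18+30-5=43
Step 2: prey: 32+9-55=0; pred: 43+41-12=72
Step 3: prey: 0+0-0=0; pred: 72+0-21=51
Step 4: prey: 0+0-0=0; pred: 51+0-15=36
Step 5: prey: 0+0-0=0; pred: 36+0-10=26

Answer: 0 26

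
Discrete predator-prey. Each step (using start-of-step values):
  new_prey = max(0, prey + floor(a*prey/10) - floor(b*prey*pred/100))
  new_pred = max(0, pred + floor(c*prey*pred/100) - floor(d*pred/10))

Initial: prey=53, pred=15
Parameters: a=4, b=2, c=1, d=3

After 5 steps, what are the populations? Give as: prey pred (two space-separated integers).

Step 1: prey: 53+21-15=59; pred: 15+7-4=18
Step 2: prey: 59+23-21=61; pred: 18+10-5=23
Step 3: prey: 61+24-28=57; pred: 23+14-6=31
Step 4: prey: 57+22-35=44; pred: 31+17-9=39
Step 5: prey: 44+17-34=27; pred: 39+17-11=45

Answer: 27 45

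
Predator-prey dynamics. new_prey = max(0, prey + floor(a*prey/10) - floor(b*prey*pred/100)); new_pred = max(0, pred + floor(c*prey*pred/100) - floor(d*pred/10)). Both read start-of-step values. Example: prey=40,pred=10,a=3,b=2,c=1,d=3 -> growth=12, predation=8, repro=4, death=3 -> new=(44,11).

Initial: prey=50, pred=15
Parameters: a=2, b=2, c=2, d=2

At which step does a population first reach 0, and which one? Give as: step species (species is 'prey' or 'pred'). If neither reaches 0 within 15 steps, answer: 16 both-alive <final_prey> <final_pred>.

Step 1: prey: 50+10-15=45; pred: 15+15-3=27
Step 2: prey: 45+9-24=30; pred: 27+24-5=46
Step 3: prey: 30+6-27=9; pred: 46+27-9=64
Step 4: prey: 9+1-11=0; pred: 64+11-12=63
First extinction: prey at step 4

Answer: 4 prey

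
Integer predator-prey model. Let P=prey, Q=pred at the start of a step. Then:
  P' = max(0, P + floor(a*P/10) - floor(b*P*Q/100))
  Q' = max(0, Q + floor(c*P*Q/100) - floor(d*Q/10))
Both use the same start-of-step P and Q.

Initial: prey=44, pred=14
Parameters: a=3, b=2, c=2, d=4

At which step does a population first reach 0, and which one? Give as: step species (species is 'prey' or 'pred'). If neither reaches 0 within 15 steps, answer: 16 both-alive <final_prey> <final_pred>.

Answer: 16 both-alive 1 2

Derivation:
Step 1: prey: 44+13-12=45; pred: 14+12-5=21
Step 2: prey: 45+13-18=40; pred: 21+18-8=31
Step 3: prey: 40+12-24=28; pred: 31+24-12=43
Step 4: prey: 28+8-24=12; pred: 43+24-17=50
Step 5: prey: 12+3-12=3; pred: 50+12-20=42
Step 6: prey: 3+0-2=1; pred: 42+2-16=28
Step 7: prey: 1+0-0=1; pred: 28+0-11=17
Step 8: prey: 1+0-0=1; pred: 17+0-6=11
Step 9: prey: 1+0-0=1; pred: 11+0-4=7
Step 10: prey: 1+0-0=1; pred: 7+0-2=5
Step 11: prey: 1+0-0=1; pred: 5+0-2=3
Step 12: prey: 1+0-0=1; pred: 3+0-1=2
Step 13: prey: 1+0-0=1; pred: 2+0-0=2
Steps 14-15: state stable at prey=1, pred=2 (no change)
No extinction within 15 steps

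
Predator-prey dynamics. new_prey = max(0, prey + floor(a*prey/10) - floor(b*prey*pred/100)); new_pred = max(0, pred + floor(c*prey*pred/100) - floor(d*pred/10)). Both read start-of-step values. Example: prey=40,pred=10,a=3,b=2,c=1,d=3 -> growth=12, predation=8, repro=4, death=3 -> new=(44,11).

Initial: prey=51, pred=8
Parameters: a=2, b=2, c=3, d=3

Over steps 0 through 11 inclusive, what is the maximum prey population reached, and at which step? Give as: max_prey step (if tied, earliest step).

Step 1: prey: 51+10-8=53; pred: 8+12-2=18
Step 2: prey: 53+10-19=44; pred: 18+28-5=41
Step 3: prey: 44+8-36=16; pred: 41+54-12=83
Step 4: prey: 16+3-26=0; pred: 83+39-24=98
Step 5: prey: 0+0-0=0; pred: 98+0-29=69
Step 6: prey: 0+0-0=0; pred: 69+0-20=49
Step 7: prey: 0+0-0=0; pred: 49+0-14=35
Step 8: prey: 0+0-0=0; pred: 35+0-10=25
Step 9: prey: 0+0-0=0; pred: 25+0-7=18
Step 10: prey: 0+0-0=0; pred: 18+0-5=13
Step 11: prey: 0+0-0=0; pred: 13+0-3=10
Max prey = 53 at step 1

Answer: 53 1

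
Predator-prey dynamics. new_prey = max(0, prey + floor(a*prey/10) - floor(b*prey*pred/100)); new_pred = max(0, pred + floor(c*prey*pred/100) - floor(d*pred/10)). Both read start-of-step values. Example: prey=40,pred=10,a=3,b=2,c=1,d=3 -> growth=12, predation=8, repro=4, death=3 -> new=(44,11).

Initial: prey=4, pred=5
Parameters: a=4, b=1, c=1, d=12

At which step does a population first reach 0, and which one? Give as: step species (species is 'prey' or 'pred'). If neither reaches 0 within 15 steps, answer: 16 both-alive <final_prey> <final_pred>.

Answer: 1 pred

Derivation:
Step 1: prey: 4+1-0=5; pred: 5+0-6=0
First extinction: pred at step 1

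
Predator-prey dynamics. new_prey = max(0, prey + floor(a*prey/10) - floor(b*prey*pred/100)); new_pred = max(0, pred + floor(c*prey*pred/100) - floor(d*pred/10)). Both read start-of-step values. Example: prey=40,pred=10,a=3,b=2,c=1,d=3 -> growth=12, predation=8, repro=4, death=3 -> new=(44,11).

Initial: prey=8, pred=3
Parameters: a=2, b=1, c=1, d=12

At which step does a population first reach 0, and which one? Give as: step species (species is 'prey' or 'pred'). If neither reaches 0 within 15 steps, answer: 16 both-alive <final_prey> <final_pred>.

Step 1: prey: 8+1-0=9; pred: 3+0-3=0
First extinction: pred at step 1

Answer: 1 pred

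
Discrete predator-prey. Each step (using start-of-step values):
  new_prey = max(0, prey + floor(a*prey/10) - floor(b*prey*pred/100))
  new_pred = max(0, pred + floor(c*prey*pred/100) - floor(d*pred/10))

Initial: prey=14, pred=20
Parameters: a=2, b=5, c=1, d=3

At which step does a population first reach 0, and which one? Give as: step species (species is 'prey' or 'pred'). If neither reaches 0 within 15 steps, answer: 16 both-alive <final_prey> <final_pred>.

Answer: 16 both-alive 1 3

Derivation:
Step 1: prey: 14+2-14=2; pred: 20+2-6=16
Step 2: prey: 2+0-1=1; pred: 16+0-4=12
Step 3: prey: 1+0-0=1; pred: 12+0-3=9
Step 4: prey: 1+0-0=1; pred: 9+0-2=7
Step 5: prey: 1+0-0=1; pred: 7+0-2=5
Step 6: prey: 1+0-0=1; pred: 5+0-1=4
Step 7: prey: 1+0-0=1; pred: 4+0-1=3
Step 8: prey: 1+0-0=1; pred: 3+0-0=3
Steps 9-15: state stable at prey=1, pred=3 (no change)
No extinction within 15 steps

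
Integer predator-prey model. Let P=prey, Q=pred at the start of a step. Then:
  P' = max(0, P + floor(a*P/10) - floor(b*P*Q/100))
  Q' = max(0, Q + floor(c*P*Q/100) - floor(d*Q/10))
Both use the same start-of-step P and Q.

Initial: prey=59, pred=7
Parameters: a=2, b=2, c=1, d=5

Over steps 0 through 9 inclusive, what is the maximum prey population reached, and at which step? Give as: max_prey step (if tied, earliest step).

Step 1: prey: 59+11-8=62; pred: 7+4-3=8
Step 2: prey: 62+12-9=65; pred: 8+4-4=8
Step 3: prey: 65+13-10=68; pred: 8+5-4=9
Step 4: prey: 68+13-12=69; pred: 9+6-4=11
Step 5: prey: 69+13-15=67; pred: 11+7-5=13
Step 6: prey: 67+13-17=63; pred: 13+8-6=15
Step 7: prey: 63+12-18=57; pred: 15+9-7=17
Step 8: prey: 57+11-19=49; pred: 17+9-8=18
Step 9: prey: 49+9-17=41; pred: 18+8-9=17
Max prey = 69 at step 4

Answer: 69 4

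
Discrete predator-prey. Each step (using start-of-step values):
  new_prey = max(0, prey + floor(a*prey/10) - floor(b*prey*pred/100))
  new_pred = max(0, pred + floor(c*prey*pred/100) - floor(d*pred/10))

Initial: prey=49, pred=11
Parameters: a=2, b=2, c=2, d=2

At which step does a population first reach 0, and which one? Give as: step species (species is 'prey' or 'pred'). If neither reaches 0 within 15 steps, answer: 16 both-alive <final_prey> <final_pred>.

Step 1: prey: 49+9-10=48; pred: 11+10-2=19
Step 2: prey: 48+9-18=39; pred: 19+18-3=34
Step 3: prey: 39+7-26=20; pred: 34+26-6=54
Step 4: prey: 20+4-21=3; pred: 54+21-10=65
Step 5: prey: 3+0-3=0; pred: 65+3-13=55
First extinction: prey at step 5

Answer: 5 prey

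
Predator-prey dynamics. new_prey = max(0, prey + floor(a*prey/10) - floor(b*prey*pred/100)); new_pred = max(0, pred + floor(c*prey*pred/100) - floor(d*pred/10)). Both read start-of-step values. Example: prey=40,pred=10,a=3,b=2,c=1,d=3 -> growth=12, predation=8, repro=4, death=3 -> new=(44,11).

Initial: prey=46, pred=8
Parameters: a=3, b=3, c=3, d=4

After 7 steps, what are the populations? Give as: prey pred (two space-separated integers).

Step 1: prey: 46+13-11=48; pred: 8+11-3=16
Step 2: prey: 48+14-23=39; pred: 16+23-6=33
Step 3: prey: 39+11-38=12; pred: 33+38-13=58
Step 4: prey: 12+3-20=0; pred: 58+20-23=55
Step 5: prey: 0+0-0=0; pred: 55+0-22=33
Step 6: prey: 0+0-0=0; pred: 33+0-13=20
Step 7: prey: 0+0-0=0; pred: 20+0-8=12

Answer: 0 12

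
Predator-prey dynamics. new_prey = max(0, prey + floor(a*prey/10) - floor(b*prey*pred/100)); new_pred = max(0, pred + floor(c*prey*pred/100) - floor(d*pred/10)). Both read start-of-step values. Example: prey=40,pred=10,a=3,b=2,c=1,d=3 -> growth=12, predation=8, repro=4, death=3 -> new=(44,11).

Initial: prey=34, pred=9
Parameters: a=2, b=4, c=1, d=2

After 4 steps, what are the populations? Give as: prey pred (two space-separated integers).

Step 1: prey: 34+6-12=28; pred: 9+3-1=11
Step 2: prey: 28+5-12=21; pred: 11+3-2=12
Step 3: prey: 21+4-10=15; pred: 12+2-2=12
Step 4: prey: 15+3-7=11; pred: 12+1-2=11

Answer: 11 11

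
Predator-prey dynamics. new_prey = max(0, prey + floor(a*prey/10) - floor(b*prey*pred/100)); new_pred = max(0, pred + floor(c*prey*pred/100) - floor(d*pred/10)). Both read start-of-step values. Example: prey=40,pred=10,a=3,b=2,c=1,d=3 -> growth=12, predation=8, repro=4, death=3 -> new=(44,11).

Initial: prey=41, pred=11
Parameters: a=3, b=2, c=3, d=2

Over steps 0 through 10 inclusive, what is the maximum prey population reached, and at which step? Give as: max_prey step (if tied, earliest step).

Answer: 44 1

Derivation:
Step 1: prey: 41+12-9=44; pred: 11+13-2=22
Step 2: prey: 44+13-19=38; pred: 22+29-4=47
Step 3: prey: 38+11-35=14; pred: 47+53-9=91
Step 4: prey: 14+4-25=0; pred: 91+38-18=111
Step 5: prey: 0+0-0=0; pred: 111+0-22=89
Step 6: prey: 0+0-0=0; pred: 89+0-17=72
Step 7: prey: 0+0-0=0; pred: 72+0-14=58
Step 8: prey: 0+0-0=0; pred: 58+0-11=47
Step 9: prey: 0+0-0=0; pred: 47+0-9=38
Step 10: prey: 0+0-0=0; pred: 38+0-7=31
Max prey = 44 at step 1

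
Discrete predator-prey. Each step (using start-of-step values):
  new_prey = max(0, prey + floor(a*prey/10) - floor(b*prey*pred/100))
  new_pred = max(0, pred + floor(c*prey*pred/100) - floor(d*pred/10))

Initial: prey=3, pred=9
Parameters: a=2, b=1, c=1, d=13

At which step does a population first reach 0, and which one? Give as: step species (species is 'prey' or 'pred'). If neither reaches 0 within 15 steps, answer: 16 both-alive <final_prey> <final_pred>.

Step 1: prey: 3+0-0=3; pred: 9+0-11=0
First extinction: pred at step 1

Answer: 1 pred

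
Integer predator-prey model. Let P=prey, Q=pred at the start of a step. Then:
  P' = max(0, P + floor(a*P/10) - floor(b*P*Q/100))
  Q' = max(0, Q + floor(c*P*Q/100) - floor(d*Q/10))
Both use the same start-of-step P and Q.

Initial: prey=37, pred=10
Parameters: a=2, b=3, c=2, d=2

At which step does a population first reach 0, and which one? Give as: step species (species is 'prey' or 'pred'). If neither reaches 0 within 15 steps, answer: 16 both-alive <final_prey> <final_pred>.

Answer: 16 both-alive 1 5

Derivation:
Step 1: prey: 37+7-11=33; pred: 10+7-2=15
Step 2: prey: 33+6-14=25; pred: 15+9-3=21
Step 3: prey: 25+5-15=15; pred: 21+10-4=27
Step 4: prey: 15+3-12=6; pred: 27+8-5=30
Step 5: prey: 6+1-5=2; pred: 30+3-6=27
Step 6: prey: 2+0-1=1; pred: 27+1-5=23
Step 7: prey: 1+0-0=1; pred: 23+0-4=19
Step 8: prey: 1+0-0=1; pred: 19+0-3=16
Step 9: prey: 1+0-0=1; pred: 16+0-3=13
Step 10: prey: 1+0-0=1; pred: 13+0-2=11
Step 11: prey: 1+0-0=1; pred: 11+0-2=9
Step 12: prey: 1+0-0=1; pred: 9+0-1=8
Step 13: prey: 1+0-0=1; pred: 8+0-1=7
Step 14: prey: 1+0-0=1; pred: 7+0-1=6
Step 15: prey: 1+0-0=1; pred: 6+0-1=5
No extinction within 15 steps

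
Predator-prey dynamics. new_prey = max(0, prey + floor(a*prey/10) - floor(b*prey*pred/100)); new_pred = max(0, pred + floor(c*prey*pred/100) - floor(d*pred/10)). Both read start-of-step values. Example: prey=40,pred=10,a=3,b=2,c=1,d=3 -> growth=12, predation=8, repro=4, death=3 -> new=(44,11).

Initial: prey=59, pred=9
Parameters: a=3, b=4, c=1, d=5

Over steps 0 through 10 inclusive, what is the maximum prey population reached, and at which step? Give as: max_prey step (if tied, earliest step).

Answer: 60 10

Derivation:
Step 1: prey: 59+17-21=55; pred: 9+5-4=10
Step 2: prey: 55+16-22=49; pred: 10+5-5=10
Step 3: prey: 49+14-19=44; pred: 10+4-5=9
Step 4: prey: 44+13-15=42; pred: 9+3-4=8
Step 5: prey: 42+12-13=41; pred: 8+3-4=7
Step 6: prey: 41+12-11=42; pred: 7+2-3=6
Step 7: prey: 42+12-10=44; pred: 6+2-3=5
Step 8: prey: 44+13-8=49; pred: 5+2-2=5
Step 9: prey: 49+14-9=54; pred: 5+2-2=5
Step 10: prey: 54+16-10=60; pred: 5+2-2=5
Max prey = 60 at step 10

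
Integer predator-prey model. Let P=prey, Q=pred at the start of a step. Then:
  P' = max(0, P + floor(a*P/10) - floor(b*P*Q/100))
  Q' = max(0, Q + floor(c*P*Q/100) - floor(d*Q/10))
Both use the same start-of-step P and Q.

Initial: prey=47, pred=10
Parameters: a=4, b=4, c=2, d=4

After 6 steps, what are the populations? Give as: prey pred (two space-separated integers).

Step 1: prey: 47+18-18=47; pred: 10+9-4=15
Step 2: prey: 47+18-28=37; pred: 15+14-6=23
Step 3: prey: 37+14-34=17; pred: 23+17-9=31
Step 4: prey: 17+6-21=2; pred: 31+10-12=29
Step 5: prey: 2+0-2=0; pred: 29+1-11=19
Step 6: prey: 0+0-0=0; pred: 19+0-7=12

Answer: 0 12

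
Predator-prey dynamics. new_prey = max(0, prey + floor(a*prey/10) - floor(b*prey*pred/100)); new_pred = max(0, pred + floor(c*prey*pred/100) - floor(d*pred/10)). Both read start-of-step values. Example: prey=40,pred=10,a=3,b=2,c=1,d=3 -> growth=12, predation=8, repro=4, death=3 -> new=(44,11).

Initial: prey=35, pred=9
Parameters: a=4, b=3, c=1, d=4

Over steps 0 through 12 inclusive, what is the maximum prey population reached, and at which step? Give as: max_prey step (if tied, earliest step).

Step 1: prey: 35+14-9=40; pred: 9+3-3=9
Step 2: prey: 40+16-10=46; pred: 9+3-3=9
Step 3: prey: 46+18-12=52; pred: 9+4-3=10
Step 4: prey: 52+20-15=57; pred: 10+5-4=11
Step 5: prey: 57+22-18=61; pred: 11+6-4=13
Step 6: prey: 61+24-23=62; pred: 13+7-5=15
Step 7: prey: 62+24-27=59; pred: 15+9-6=18
Step 8: prey: 59+23-31=51; pred: 18+10-7=21
Step 9: prey: 51+20-32=39; pred: 21+10-8=23
Step 10: prey: 39+15-26=28; pred: 23+8-9=22
Step 11: prey: 28+11-18=21; pred: 22+6-8=20
Step 12: prey: 21+8-12=17; pred: 20+4-8=16
Max prey = 62 at step 6

Answer: 62 6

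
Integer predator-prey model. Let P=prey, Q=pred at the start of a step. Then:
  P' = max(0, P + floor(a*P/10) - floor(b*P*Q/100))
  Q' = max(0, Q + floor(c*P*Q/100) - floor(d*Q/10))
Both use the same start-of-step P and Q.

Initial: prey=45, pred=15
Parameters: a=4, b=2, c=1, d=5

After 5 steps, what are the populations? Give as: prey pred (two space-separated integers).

Answer: 78 18

Derivation:
Step 1: prey: 45+18-13=50; pred: 15+6-7=14
Step 2: prey: 50+20-14=56; pred: 14+7-7=14
Step 3: prey: 56+22-15=63; pred: 14+7-7=14
Step 4: prey: 63+25-17=71; pred: 14+8-7=15
Step 5: prey: 71+28-21=78; pred: 15+10-7=18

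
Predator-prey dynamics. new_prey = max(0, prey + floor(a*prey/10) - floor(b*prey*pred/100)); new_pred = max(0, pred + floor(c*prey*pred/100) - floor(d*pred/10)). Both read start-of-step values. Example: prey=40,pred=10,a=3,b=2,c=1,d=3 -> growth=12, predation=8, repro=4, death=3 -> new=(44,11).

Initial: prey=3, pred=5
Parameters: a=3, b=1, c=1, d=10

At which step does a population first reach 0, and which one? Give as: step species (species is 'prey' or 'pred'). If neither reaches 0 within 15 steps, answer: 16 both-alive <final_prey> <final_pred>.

Answer: 1 pred

Derivation:
Step 1: prey: 3+0-0=3; pred: 5+0-5=0
First extinction: pred at step 1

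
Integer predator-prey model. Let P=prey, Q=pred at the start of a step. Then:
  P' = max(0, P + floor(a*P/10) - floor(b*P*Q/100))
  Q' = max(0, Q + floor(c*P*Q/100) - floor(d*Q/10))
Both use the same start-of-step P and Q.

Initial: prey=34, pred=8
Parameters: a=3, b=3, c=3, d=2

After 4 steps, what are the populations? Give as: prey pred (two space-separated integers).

Step 1: prey: 34+10-8=36; pred: 8+8-1=15
Step 2: prey: 36+10-16=30; pred: 15+16-3=28
Step 3: prey: 30+9-25=14; pred: 28+25-5=48
Step 4: prey: 14+4-20=0; pred: 48+20-9=59

Answer: 0 59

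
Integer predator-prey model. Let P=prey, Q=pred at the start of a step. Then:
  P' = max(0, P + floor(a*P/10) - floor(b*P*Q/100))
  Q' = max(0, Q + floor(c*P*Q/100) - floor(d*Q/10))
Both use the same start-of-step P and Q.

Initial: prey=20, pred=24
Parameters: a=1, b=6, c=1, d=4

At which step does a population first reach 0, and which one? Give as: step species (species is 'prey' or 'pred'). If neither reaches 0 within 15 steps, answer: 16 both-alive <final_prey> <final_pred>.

Answer: 1 prey

Derivation:
Step 1: prey: 20+2-28=0; pred: 24+4-9=19
First extinction: prey at step 1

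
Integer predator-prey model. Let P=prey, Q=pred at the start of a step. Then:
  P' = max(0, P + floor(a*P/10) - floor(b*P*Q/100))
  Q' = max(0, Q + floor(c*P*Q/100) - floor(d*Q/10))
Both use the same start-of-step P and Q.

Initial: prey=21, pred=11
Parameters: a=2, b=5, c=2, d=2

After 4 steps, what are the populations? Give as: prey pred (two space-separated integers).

Step 1: prey: 21+4-11=14; pred: 11+4-2=13
Step 2: prey: 14+2-9=7; pred: 13+3-2=14
Step 3: prey: 7+1-4=4; pred: 14+1-2=13
Step 4: prey: 4+0-2=2; pred: 13+1-2=12

Answer: 2 12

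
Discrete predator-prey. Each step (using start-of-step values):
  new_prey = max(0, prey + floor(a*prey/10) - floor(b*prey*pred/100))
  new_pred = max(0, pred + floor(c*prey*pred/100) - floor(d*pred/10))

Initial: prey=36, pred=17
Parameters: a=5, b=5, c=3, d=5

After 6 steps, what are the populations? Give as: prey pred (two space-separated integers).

Answer: 0 3

Derivation:
Step 1: prey: 36+18-30=24; pred: 17+18-8=27
Step 2: prey: 24+12-32=4; pred: 27+19-13=33
Step 3: prey: 4+2-6=0; pred: 33+3-16=20
Step 4: prey: 0+0-0=0; pred: 20+0-10=10
Step 5: prey: 0+0-0=0; pred: 10+0-5=5
Step 6: prey: 0+0-0=0; pred: 5+0-2=3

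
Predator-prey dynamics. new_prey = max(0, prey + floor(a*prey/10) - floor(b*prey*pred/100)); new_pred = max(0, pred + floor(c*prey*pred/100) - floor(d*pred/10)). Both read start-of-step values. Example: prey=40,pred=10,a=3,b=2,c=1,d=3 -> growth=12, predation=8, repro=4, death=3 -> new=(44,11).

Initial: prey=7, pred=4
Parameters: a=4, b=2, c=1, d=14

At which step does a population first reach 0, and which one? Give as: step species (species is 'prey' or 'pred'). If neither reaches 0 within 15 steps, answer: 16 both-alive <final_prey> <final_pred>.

Answer: 1 pred

Derivation:
Step 1: prey: 7+2-0=9; pred: 4+0-5=0
First extinction: pred at step 1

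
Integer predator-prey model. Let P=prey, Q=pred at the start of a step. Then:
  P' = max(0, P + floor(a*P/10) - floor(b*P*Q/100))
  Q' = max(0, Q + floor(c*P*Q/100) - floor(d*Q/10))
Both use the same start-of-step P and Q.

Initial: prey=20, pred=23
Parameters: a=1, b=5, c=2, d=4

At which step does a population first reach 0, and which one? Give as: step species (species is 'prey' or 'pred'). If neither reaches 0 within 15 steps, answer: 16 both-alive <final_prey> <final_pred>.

Answer: 1 prey

Derivation:
Step 1: prey: 20+2-23=0; pred: 23+9-9=23
First extinction: prey at step 1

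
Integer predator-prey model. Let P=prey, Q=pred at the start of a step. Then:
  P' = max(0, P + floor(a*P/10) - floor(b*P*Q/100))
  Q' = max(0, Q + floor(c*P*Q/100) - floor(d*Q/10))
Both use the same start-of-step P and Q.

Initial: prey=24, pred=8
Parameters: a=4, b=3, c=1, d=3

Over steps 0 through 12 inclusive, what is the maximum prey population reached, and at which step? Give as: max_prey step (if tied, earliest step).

Answer: 76 8

Derivation:
Step 1: prey: 24+9-5=28; pred: 8+1-2=7
Step 2: prey: 28+11-5=34; pred: 7+1-2=6
Step 3: prey: 34+13-6=41; pred: 6+2-1=7
Step 4: prey: 41+16-8=49; pred: 7+2-2=7
Step 5: prey: 49+19-10=58; pred: 7+3-2=8
Step 6: prey: 58+23-13=68; pred: 8+4-2=10
Step 7: prey: 68+27-20=75; pred: 10+6-3=13
Step 8: prey: 75+30-29=76; pred: 13+9-3=19
Step 9: prey: 76+30-43=63; pred: 19+14-5=28
Step 10: prey: 63+25-52=36; pred: 28+17-8=37
Step 11: prey: 36+14-39=11; pred: 37+13-11=39
Step 12: prey: 11+4-12=3; pred: 39+4-11=32
Max prey = 76 at step 8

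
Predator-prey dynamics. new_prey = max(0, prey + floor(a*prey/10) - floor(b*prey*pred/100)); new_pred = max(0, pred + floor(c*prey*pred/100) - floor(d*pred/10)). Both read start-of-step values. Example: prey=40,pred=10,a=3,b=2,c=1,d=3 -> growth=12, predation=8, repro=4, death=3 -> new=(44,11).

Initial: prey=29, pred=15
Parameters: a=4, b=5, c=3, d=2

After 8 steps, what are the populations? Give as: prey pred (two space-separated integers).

Answer: 0 11

Derivation:
Step 1: prey: 29+11-21=19; pred: 15+13-3=25
Step 2: prey: 19+7-23=3; pred: 25+14-5=34
Step 3: prey: 3+1-5=0; pred: 34+3-6=31
Step 4: prey: 0+0-0=0; pred: 31+0-6=25
Step 5: prey: 0+0-0=0; pred: 25+0-5=20
Step 6: prey: 0+0-0=0; pred: 20+0-4=16
Step 7: prey: 0+0-0=0; pred: 16+0-3=13
Step 8: prey: 0+0-0=0; pred: 13+0-2=11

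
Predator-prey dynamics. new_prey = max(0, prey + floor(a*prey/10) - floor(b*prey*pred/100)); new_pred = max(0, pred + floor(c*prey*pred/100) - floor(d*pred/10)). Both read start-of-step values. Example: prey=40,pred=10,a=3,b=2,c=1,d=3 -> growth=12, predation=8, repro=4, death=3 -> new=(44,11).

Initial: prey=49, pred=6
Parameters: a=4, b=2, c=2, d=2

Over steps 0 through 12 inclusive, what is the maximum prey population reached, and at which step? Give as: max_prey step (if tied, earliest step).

Step 1: prey: 49+19-5=63; pred: 6+5-1=10
Step 2: prey: 63+25-12=76; pred: 10+12-2=20
Step 3: prey: 76+30-30=76; pred: 20+30-4=46
Step 4: prey: 76+30-69=37; pred: 46+69-9=106
Step 5: prey: 37+14-78=0; pred: 106+78-21=163
Step 6: prey: 0+0-0=0; pred: 163+0-32=131
Step 7: prey: 0+0-0=0; pred: 131+0-26=105
Step 8: prey: 0+0-0=0; pred: 105+0-21=84
Step 9: prey: 0+0-0=0; pred: 84+0-16=68
Step 10: prey: 0+0-0=0; pred: 68+0-13=55
Step 11: prey: 0+0-0=0; pred: 55+0-11=44
Step 12: prey: 0+0-0=0; pred: 44+0-8=36
Max prey = 76 at step 2

Answer: 76 2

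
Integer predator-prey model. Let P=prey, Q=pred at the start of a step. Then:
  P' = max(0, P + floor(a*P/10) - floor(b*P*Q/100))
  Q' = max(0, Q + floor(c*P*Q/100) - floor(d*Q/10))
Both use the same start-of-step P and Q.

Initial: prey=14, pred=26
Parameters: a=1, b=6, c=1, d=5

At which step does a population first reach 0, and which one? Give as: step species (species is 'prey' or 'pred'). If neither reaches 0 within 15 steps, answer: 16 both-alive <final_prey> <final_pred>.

Step 1: prey: 14+1-21=0; pred: 26+3-13=16
First extinction: prey at step 1

Answer: 1 prey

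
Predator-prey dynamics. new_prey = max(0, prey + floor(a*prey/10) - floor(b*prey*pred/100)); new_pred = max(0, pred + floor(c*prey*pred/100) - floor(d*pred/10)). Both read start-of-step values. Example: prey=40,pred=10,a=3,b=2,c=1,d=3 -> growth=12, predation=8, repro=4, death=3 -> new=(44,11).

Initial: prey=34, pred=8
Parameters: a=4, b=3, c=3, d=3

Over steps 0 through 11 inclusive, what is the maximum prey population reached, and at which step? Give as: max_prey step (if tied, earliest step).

Step 1: prey: 34+13-8=39; pred: 8+8-2=14
Step 2: prey: 39+15-16=38; pred: 14+16-4=26
Step 3: prey: 38+15-29=24; pred: 26+29-7=48
Step 4: prey: 24+9-34=0; pred: 48+34-14=68
Step 5: prey: 0+0-0=0; pred: 68+0-20=48
Step 6: prey: 0+0-0=0; pred: 48+0-14=34
Step 7: prey: 0+0-0=0; pred: 34+0-10=24
Step 8: prey: 0+0-0=0; pred: 24+0-7=17
Step 9: prey: 0+0-0=0; pred: 17+0-5=12
Step 10: prey: 0+0-0=0; pred: 12+0-3=9
Step 11: prey: 0+0-0=0; pred: 9+0-2=7
Max prey = 39 at step 1

Answer: 39 1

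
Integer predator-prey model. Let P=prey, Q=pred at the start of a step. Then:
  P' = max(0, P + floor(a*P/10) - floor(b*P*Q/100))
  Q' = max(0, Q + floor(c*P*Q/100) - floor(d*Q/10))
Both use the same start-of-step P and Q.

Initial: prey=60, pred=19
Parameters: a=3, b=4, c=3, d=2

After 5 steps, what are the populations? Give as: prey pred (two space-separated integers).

Answer: 0 47

Derivation:
Step 1: prey: 60+18-45=33; pred: 19+34-3=50
Step 2: prey: 33+9-66=0; pred: 50+49-10=89
Step 3: prey: 0+0-0=0; pred: 89+0-17=72
Step 4: prey: 0+0-0=0; pred: 72+0-14=58
Step 5: prey: 0+0-0=0; pred: 58+0-11=47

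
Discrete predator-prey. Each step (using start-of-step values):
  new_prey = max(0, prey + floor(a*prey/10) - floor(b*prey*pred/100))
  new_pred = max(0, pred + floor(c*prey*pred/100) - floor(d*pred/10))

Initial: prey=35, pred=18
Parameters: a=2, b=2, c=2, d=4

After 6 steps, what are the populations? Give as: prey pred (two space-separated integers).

Step 1: prey: 35+7-12=30; pred: 18+12-7=23
Step 2: prey: 30+6-13=23; pred: 23+13-9=27
Step 3: prey: 23+4-12=15; pred: 27+12-10=29
Step 4: prey: 15+3-8=10; pred: 29+8-11=26
Step 5: prey: 10+2-5=7; pred: 26+5-10=21
Step 6: prey: 7+1-2=6; pred: 21+2-8=15

Answer: 6 15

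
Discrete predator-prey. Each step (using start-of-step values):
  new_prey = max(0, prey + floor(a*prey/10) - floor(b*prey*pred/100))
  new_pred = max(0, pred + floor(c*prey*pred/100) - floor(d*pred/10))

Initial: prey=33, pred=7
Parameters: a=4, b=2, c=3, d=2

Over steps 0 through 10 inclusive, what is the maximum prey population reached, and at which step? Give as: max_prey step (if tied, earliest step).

Answer: 48 2

Derivation:
Step 1: prey: 33+13-4=42; pred: 7+6-1=12
Step 2: prey: 42+16-10=48; pred: 12+15-2=25
Step 3: prey: 48+19-24=43; pred: 25+36-5=56
Step 4: prey: 43+17-48=12; pred: 56+72-11=117
Step 5: prey: 12+4-28=0; pred: 117+42-23=136
Step 6: prey: 0+0-0=0; pred: 136+0-27=109
Step 7: prey: 0+0-0=0; pred: 109+0-21=88
Step 8: prey: 0+0-0=0; pred: 88+0-17=71
Step 9: prey: 0+0-0=0; pred: 71+0-14=57
Step 10: prey: 0+0-0=0; pred: 57+0-11=46
Max prey = 48 at step 2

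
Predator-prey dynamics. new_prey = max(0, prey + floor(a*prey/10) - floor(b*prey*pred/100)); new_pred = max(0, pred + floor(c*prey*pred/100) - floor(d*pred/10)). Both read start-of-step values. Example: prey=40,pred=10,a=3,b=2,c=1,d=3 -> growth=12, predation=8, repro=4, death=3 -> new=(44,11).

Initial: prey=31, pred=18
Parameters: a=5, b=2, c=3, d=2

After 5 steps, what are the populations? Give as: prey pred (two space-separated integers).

Step 1: prey: 31+15-11=35; pred: 18+16-3=31
Step 2: prey: 35+17-21=31; pred: 31+32-6=57
Step 3: prey: 31+15-35=11; pred: 57+53-11=99
Step 4: prey: 11+5-21=0; pred: 99+32-19=112
Step 5: prey: 0+0-0=0; pred: 112+0-22=90

Answer: 0 90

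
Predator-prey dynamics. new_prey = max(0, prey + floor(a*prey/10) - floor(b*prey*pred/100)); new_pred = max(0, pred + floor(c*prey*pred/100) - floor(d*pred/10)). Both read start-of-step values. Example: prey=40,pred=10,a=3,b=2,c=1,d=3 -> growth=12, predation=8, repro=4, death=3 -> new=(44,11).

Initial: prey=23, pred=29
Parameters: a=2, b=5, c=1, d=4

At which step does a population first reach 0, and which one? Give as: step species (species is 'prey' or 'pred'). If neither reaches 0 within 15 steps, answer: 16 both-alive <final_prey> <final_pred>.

Answer: 1 prey

Derivation:
Step 1: prey: 23+4-33=0; pred: 29+6-11=24
First extinction: prey at step 1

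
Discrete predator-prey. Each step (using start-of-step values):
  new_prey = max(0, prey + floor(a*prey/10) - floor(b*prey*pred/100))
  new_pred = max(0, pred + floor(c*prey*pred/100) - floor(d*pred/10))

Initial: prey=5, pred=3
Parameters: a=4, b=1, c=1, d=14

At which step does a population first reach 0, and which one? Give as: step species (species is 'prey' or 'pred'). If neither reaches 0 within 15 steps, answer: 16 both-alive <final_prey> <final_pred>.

Answer: 1 pred

Derivation:
Step 1: prey: 5+2-0=7; pred: 3+0-4=0
First extinction: pred at step 1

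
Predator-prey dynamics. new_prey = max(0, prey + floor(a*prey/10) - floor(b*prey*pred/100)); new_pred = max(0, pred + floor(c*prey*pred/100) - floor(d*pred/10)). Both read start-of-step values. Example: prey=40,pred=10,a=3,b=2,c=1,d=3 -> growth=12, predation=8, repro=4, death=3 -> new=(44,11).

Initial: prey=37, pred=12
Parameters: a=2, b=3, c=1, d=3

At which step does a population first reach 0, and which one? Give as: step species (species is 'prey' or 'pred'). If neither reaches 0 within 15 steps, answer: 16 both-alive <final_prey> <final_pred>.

Answer: 16 both-alive 21 3

Derivation:
Step 1: prey: 37+7-13=31; pred: 12+4-3=13
Step 2: prey: 31+6-12=25; pred: 13+4-3=14
Step 3: prey: 25+5-10=20; pred: 14+3-4=13
Step 4: prey: 20+4-7=17; pred: 13+2-3=12
Step 5: prey: 17+3-6=14; pred: 12+2-3=11
Step 6: prey: 14+2-4=12; pred: 11+1-3=9
Step 7: prey: 12+2-3=11; pred: 9+1-2=8
Step 8: prey: 11+2-2=11; pred: 8+0-2=6
Step 9: prey: 11+2-1=12; pred: 6+0-1=5
Step 10: prey: 12+2-1=13; pred: 5+0-1=4
Step 11: prey: 13+2-1=14; pred: 4+0-1=3
Step 12: prey: 14+2-1=15; pred: 3+0-0=3
Step 13: prey: 15+3-1=17; pred: 3+0-0=3
Step 14: prey: 17+3-1=19; pred: 3+0-0=3
Step 15: prey: 19+3-1=21; pred: 3+0-0=3
No extinction within 15 steps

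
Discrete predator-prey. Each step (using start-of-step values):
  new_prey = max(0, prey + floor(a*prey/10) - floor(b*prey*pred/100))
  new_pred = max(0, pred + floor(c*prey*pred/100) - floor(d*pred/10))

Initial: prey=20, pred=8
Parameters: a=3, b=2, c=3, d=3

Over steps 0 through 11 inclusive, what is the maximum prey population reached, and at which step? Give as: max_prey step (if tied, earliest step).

Step 1: prey: 20+6-3=23; pred: 8+4-2=10
Step 2: prey: 23+6-4=25; pred: 10+6-3=13
Step 3: prey: 25+7-6=26; pred: 13+9-3=19
Step 4: prey: 26+7-9=24; pred: 19+14-5=28
Step 5: prey: 24+7-13=18; pred: 28+20-8=40
Step 6: prey: 18+5-14=9; pred: 40+21-12=49
Step 7: prey: 9+2-8=3; pred: 49+13-14=48
Step 8: prey: 3+0-2=1; pred: 48+4-14=38
Step 9: prey: 1+0-0=1; pred: 38+1-11=28
Step 10: prey: 1+0-0=1; pred: 28+0-8=20
Step 11: prey: 1+0-0=1; pred: 20+0-6=14
Max prey = 26 at step 3

Answer: 26 3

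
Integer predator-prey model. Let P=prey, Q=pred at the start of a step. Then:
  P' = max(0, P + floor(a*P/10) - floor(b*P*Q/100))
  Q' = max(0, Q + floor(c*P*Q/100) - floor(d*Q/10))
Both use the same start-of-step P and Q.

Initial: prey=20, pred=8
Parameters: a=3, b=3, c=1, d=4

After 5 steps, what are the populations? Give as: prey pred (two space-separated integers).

Step 1: prey: 20+6-4=22; pred: 8+1-3=6
Step 2: prey: 22+6-3=25; pred: 6+1-2=5
Step 3: prey: 25+7-3=29; pred: 5+1-2=4
Step 4: prey: 29+8-3=34; pred: 4+1-1=4
Step 5: prey: 34+10-4=40; pred: 4+1-1=4

Answer: 40 4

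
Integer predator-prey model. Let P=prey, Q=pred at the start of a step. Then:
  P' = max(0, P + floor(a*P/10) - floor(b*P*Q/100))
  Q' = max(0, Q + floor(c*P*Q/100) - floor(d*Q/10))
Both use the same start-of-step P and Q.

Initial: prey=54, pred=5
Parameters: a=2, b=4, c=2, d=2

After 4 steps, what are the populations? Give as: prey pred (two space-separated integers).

Answer: 1 37

Derivation:
Step 1: prey: 54+10-10=54; pred: 5+5-1=9
Step 2: prey: 54+10-19=45; pred: 9+9-1=17
Step 3: prey: 45+9-30=24; pred: 17+15-3=29
Step 4: prey: 24+4-27=1; pred: 29+13-5=37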